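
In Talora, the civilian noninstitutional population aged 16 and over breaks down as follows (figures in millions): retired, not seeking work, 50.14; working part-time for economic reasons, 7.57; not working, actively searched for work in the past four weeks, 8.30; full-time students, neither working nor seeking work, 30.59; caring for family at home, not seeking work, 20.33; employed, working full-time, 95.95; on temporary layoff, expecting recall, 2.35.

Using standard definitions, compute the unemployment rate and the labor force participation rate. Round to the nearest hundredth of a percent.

Employed = 7.57 + 95.95 = 103.52 million (anyone who worked, including part-time for economic reasons, counts as employed).
Unemployed = 8.30 + 2.35 = 10.65 million (jobless and actively searching, or on temporary layoff).
Labor force = 103.52 + 10.65 = 114.17 million.
Not in labor force = 50.14 + 30.59 + 20.33 = 101.06 million (those not working and not actively searching are outside the labor force).
Civilian working-age population = 114.17 + 101.06 = 215.23 million.
Unemployment rate = 10.65 / 114.17 = 9.33%.
Labor force participation rate = 114.17 / 215.23 = 53.05%.

Unemployment rate ≈ 9.33%; labor force participation rate ≈ 53.05%.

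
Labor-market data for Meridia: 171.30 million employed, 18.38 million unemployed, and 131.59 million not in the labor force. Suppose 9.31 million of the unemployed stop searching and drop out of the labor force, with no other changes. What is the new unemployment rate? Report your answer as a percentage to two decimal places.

New unemployment rate ≈ 5.03%.

Initially, labor force = 171.30 + 18.38 = 189.68 million, so u = 18.38/189.68 = 9.69%.
After the change, unemployed and labor force both fall by 9.31 → E = 171.30, U = 9.07, labor force = 180.37 million.
New unemployment rate = 9.07 / 180.37 = 5.03%.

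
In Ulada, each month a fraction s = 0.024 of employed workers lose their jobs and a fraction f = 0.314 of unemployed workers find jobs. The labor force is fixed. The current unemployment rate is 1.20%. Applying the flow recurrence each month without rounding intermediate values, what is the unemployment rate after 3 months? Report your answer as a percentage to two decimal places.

Unemployment rate after three months ≈ 5.39%.

With a fixed labor force, u_{t+1} = u_t + s·(1−u_t) − f·u_t = u_t·(1−s−f) + s.
Here 1−s−f = 0.662 and s = 0.024.
u_1 = 0.012000 × 0.662 + 0.024 = 0.031944.
u_2 = 0.031944 × 0.662 + 0.024 = 0.045147.
u_3 = 0.045147 × 0.662 + 0.024 = 0.053887.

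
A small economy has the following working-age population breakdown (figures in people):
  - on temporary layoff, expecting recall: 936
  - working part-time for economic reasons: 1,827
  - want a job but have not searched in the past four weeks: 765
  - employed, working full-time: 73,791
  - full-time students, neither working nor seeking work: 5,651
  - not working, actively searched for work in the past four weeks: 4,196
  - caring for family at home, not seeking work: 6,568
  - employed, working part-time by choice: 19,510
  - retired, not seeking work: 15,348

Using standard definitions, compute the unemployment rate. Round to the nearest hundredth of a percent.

Unemployment rate ≈ 5.12%.

Employed = 1,827 + 73,791 + 19,510 = 95,128 (anyone who worked, including part-time for economic reasons, counts as employed).
Unemployed = 936 + 4,196 = 5,132 (jobless and actively searching, or on temporary layoff).
Labor force = 95,128 + 5,132 = 100,260.
Unemployment rate = 5,132 / 100,260 = 5.12%.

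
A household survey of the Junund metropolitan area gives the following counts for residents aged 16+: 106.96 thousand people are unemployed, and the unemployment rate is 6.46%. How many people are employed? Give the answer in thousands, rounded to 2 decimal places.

About 1,548.77 thousand are employed.

Labor force = U / u = 106.96 / 0.0646 ≈ 1,655.73 thousand.
Employed = labor force − unemployed = 1,655.73 − 106.96 = 1,548.77 thousand.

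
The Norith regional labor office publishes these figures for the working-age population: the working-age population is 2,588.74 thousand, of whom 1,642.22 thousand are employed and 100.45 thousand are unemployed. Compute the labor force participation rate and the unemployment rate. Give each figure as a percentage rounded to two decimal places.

Labor force = employed + unemployed = 1,642.22 + 100.45 = 1,742.67 thousand.
Unemployment rate = 100.45 / 1,742.67 = 5.76%.
Labor force participation rate = 1,742.67 / 2,588.74 = 67.32%.

Labor force participation rate ≈ 67.32%; unemployment rate ≈ 5.76%.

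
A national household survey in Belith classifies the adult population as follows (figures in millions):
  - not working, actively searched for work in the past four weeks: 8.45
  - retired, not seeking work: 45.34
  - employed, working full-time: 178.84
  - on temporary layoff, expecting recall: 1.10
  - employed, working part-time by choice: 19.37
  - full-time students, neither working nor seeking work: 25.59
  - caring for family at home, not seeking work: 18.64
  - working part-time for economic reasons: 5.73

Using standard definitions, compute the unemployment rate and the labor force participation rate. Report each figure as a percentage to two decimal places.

Unemployment rate ≈ 4.47%; labor force participation rate ≈ 70.44%.

Employed = 178.84 + 19.37 + 5.73 = 203.94 million (anyone who worked, including part-time for economic reasons, counts as employed).
Unemployed = 8.45 + 1.10 = 9.55 million (jobless and actively searching, or on temporary layoff).
Labor force = 203.94 + 9.55 = 213.49 million.
Not in labor force = 45.34 + 25.59 + 18.64 = 89.57 million (those not working and not actively searching are outside the labor force).
Civilian working-age population = 213.49 + 89.57 = 303.06 million.
Unemployment rate = 9.55 / 213.49 = 4.47%.
Labor force participation rate = 213.49 / 303.06 = 70.44%.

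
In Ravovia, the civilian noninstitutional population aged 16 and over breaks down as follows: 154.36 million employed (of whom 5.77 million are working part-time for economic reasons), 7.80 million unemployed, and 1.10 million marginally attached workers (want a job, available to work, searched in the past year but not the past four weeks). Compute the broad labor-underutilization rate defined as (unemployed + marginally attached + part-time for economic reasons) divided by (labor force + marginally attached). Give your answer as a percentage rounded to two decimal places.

Broad underutilization rate ≈ 8.99%.

Labor force = 154.36 + 7.80 = 162.16 million.
Numerator = 7.80 + 1.10 + 5.77 = 14.67 million.
Denominator = 162.16 + 1.10 = 163.26 million.
Broad rate = 14.67 / 163.26 = 8.99%.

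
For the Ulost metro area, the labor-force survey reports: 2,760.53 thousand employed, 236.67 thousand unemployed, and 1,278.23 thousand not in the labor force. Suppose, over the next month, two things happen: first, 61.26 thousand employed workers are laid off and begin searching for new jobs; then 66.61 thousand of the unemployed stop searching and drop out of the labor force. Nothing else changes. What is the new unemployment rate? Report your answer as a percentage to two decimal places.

New unemployment rate ≈ 7.89%.

Initially, labor force = 2,760.53 + 236.67 = 2,997.20 thousand, so u = 236.67/2,997.20 = 7.90%.
After the first change, employed falls and unemployed rises by 61.26; labor force unchanged → E = 2,699.27, U = 297.93, labor force = 2,997.20 thousand.
After the second change, unemployed and labor force both fall by 66.61 → E = 2,699.27, U = 231.32, labor force = 2,930.59 thousand.
New unemployment rate = 231.32 / 2,930.59 = 7.89%.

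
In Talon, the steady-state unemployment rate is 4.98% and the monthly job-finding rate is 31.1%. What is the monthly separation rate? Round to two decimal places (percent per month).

Separation rate ≈ 1.63% per month.

From u* = s/(s+f): s = u·f/(1−u).
s = 0.0498 × 31.1 / (1 − 0.0498) = 1.5488 / 0.9502 ≈ 1.63% per month.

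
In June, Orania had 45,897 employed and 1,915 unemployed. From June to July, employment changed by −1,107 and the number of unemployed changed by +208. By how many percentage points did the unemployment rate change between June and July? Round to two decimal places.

June: labor force = 45,897 + 1,915 = 47,812; u = 1,915/47,812 = 4.01%.
July: labor force = 44,790 + 2,123 = 46,913; u = 2,123/46,913 = 4.53%.
Change = 4.53% − 4.01% = +0.52 pp.

The unemployment rate changed by +0.52 percentage points.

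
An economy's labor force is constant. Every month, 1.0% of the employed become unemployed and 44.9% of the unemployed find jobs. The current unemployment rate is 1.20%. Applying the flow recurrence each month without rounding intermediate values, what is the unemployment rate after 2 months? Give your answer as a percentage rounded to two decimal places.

With a fixed labor force, u_{t+1} = u_t + s·(1−u_t) − f·u_t = u_t·(1−s−f) + s.
Here 1−s−f = 0.541 and s = 0.010.
u_1 = 0.012000 × 0.541 + 0.010 = 0.016492.
u_2 = 0.016492 × 0.541 + 0.010 = 0.018922.

Unemployment rate after two months ≈ 1.89%.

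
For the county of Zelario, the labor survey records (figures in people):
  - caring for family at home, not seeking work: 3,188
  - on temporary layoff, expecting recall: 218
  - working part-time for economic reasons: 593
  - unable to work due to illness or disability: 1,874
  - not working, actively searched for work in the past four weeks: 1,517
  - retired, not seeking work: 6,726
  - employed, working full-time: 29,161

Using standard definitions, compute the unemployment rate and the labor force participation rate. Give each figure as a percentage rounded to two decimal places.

Unemployment rate ≈ 5.51%; labor force participation rate ≈ 72.76%.

Employed = 593 + 29,161 = 29,754 (anyone who worked, including part-time for economic reasons, counts as employed).
Unemployed = 218 + 1,517 = 1,735 (jobless and actively searching, or on temporary layoff).
Labor force = 29,754 + 1,735 = 31,489.
Not in labor force = 3,188 + 1,874 + 6,726 = 11,788 (those not working and not actively searching are outside the labor force).
Civilian working-age population = 31,489 + 11,788 = 43,277.
Unemployment rate = 1,735 / 31,489 = 5.51%.
Labor force participation rate = 31,489 / 43,277 = 72.76%.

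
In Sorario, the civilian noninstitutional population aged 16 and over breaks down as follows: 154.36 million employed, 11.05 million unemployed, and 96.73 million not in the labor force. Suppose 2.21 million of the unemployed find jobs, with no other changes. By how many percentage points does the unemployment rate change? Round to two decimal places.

The unemployment rate changes by −1.34 percentage points.

Initially, labor force = 154.36 + 11.05 = 165.41 million, so u = 11.05/165.41 = 6.68%.
After the change, unemployed falls and employed rises by 2.21; labor force unchanged → E = 156.57, U = 8.84, labor force = 165.41 million.
New unemployment rate = 8.84 / 165.41 = 5.34%.
Change = 5.34% − 6.68% = −1.34 percentage points.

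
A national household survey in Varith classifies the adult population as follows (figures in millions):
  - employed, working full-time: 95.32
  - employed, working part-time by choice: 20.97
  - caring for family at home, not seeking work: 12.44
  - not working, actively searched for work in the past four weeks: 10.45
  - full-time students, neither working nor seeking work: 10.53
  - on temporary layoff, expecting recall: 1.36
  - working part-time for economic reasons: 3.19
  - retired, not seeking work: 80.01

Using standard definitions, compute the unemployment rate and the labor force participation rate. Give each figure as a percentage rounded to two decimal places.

Employed = 95.32 + 20.97 + 3.19 = 119.48 million (anyone who worked, including part-time for economic reasons, counts as employed).
Unemployed = 10.45 + 1.36 = 11.81 million (jobless and actively searching, or on temporary layoff).
Labor force = 119.48 + 11.81 = 131.29 million.
Not in labor force = 12.44 + 10.53 + 80.01 = 102.98 million (those not working and not actively searching are outside the labor force).
Civilian working-age population = 131.29 + 102.98 = 234.27 million.
Unemployment rate = 11.81 / 131.29 = 9.00%.
Labor force participation rate = 131.29 / 234.27 = 56.04%.

Unemployment rate ≈ 9.00%; labor force participation rate ≈ 56.04%.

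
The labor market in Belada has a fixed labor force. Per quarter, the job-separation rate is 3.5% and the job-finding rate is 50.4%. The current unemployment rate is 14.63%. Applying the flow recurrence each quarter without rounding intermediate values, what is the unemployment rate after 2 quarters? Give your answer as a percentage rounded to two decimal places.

Unemployment rate after two quarters ≈ 8.22%.

With a fixed labor force, u_{t+1} = u_t + s·(1−u_t) − f·u_t = u_t·(1−s−f) + s.
Here 1−s−f = 0.461 and s = 0.035.
u_1 = 0.146300 × 0.461 + 0.035 = 0.102444.
u_2 = 0.102444 × 0.461 + 0.035 = 0.082227.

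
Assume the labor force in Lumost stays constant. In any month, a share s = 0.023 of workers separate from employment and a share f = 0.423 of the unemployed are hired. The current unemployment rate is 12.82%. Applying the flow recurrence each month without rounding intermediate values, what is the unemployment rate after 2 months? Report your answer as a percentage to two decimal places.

Unemployment rate after two months ≈ 7.51%.

With a fixed labor force, u_{t+1} = u_t + s·(1−u_t) − f·u_t = u_t·(1−s−f) + s.
Here 1−s−f = 0.554 and s = 0.023.
u_1 = 0.128200 × 0.554 + 0.023 = 0.094023.
u_2 = 0.094023 × 0.554 + 0.023 = 0.075089.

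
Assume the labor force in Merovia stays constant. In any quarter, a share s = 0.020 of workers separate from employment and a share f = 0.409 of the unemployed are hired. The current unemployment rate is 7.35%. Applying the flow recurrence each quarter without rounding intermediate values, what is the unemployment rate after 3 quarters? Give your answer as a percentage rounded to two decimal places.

With a fixed labor force, u_{t+1} = u_t + s·(1−u_t) − f·u_t = u_t·(1−s−f) + s.
Here 1−s−f = 0.571 and s = 0.020.
u_1 = 0.073500 × 0.571 + 0.020 = 0.061968.
u_2 = 0.061968 × 0.571 + 0.020 = 0.055384.
u_3 = 0.055384 × 0.571 + 0.020 = 0.051624.

Unemployment rate after three quarters ≈ 5.16%.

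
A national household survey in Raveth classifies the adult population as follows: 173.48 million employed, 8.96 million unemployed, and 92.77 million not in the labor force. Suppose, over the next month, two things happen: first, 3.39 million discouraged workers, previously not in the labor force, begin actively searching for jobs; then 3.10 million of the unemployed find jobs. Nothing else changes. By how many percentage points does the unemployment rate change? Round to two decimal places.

Initially, labor force = 173.48 + 8.96 = 182.44 million, so u = 8.96/182.44 = 4.91%.
After the first change, unemployed and labor force both rise by 3.39 → E = 173.48, U = 12.35, labor force = 185.83 million.
After the second change, unemployed falls and employed rises by 3.10; labor force unchanged → E = 176.58, U = 9.25, labor force = 185.83 million.
New unemployment rate = 9.25 / 185.83 = 4.98%.
Change = 4.98% − 4.91% = +0.07 percentage points.

The unemployment rate changes by +0.07 percentage points.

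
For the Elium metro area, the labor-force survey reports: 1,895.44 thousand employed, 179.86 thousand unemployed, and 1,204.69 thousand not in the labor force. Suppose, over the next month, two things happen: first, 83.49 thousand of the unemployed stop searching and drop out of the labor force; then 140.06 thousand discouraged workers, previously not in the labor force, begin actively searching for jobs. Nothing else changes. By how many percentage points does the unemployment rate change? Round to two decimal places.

The unemployment rate changes by +2.42 percentage points.

Initially, labor force = 1,895.44 + 179.86 = 2,075.30 thousand, so u = 179.86/2,075.30 = 8.67%.
After the first change, unemployed and labor force both fall by 83.49 → E = 1,895.44, U = 96.37, labor force = 1,991.81 thousand.
After the second change, unemployed and labor force both rise by 140.06 → E = 1,895.44, U = 236.43, labor force = 2,131.87 thousand.
New unemployment rate = 236.43 / 2,131.87 = 11.09%.
Change = 11.09% − 8.67% = +2.42 percentage points.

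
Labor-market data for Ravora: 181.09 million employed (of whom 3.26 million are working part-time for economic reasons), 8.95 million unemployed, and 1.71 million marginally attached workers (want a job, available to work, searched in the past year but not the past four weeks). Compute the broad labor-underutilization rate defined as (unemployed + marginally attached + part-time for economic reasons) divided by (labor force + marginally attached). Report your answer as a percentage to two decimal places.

Labor force = 181.09 + 8.95 = 190.04 million.
Numerator = 8.95 + 1.71 + 3.26 = 13.92 million.
Denominator = 190.04 + 1.71 = 191.75 million.
Broad rate = 13.92 / 191.75 = 7.26%.

Broad underutilization rate ≈ 7.26%.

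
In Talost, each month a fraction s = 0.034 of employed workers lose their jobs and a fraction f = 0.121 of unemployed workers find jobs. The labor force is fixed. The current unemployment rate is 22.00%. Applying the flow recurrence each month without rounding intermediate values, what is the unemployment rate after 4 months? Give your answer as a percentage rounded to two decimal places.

With a fixed labor force, u_{t+1} = u_t + s·(1−u_t) − f·u_t = u_t·(1−s−f) + s.
Here 1−s−f = 0.845 and s = 0.034.
u_1 = 0.220000 × 0.845 + 0.034 = 0.219900.
u_2 = 0.219900 × 0.845 + 0.034 = 0.219815.
u_3 = 0.219815 × 0.845 + 0.034 = 0.219744.
u_4 = 0.219744 × 0.845 + 0.034 = 0.219684.

Unemployment rate after four months ≈ 21.97%.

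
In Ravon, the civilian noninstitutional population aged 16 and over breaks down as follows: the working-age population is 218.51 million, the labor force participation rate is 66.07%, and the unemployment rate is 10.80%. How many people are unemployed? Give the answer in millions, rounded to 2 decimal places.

About 15.59 million are unemployed.

Labor force = 0.6607 × 218.51 = 144.37 million.
Unemployed = 0.1080 × 144.37 ≈ 15.59 million.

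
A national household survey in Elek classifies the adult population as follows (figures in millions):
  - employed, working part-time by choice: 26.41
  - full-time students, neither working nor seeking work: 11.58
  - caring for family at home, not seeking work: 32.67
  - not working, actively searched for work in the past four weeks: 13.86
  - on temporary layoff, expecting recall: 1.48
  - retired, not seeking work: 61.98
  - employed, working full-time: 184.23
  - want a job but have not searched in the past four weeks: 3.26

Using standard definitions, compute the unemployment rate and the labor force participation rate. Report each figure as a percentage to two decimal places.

Employed = 26.41 + 184.23 = 210.64 million.
Unemployed = 13.86 + 1.48 = 15.34 million (jobless and actively searching, or on temporary layoff).
Labor force = 210.64 + 15.34 = 225.98 million.
Not in labor force = 11.58 + 32.67 + 61.98 + 3.26 = 109.49 million (those not working and not actively searching are outside the labor force — including those who want a job but have given up searching).
Civilian working-age population = 225.98 + 109.49 = 335.47 million.
Unemployment rate = 15.34 / 225.98 = 6.79%.
Labor force participation rate = 225.98 / 335.47 = 67.36%.

Unemployment rate ≈ 6.79%; labor force participation rate ≈ 67.36%.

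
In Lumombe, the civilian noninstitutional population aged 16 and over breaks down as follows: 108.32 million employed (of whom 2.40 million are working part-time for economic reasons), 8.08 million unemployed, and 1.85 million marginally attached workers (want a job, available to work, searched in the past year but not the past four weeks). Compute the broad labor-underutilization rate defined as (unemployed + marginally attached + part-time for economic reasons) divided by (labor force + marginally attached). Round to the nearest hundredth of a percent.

Broad underutilization rate ≈ 10.43%.

Labor force = 108.32 + 8.08 = 116.40 million.
Numerator = 8.08 + 1.85 + 2.40 = 12.33 million.
Denominator = 116.40 + 1.85 = 118.25 million.
Broad rate = 12.33 / 118.25 = 10.43%.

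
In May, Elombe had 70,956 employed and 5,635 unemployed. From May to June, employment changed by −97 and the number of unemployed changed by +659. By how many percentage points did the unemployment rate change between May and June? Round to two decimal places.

May: labor force = 70,956 + 5,635 = 76,591; u = 5,635/76,591 = 7.36%.
June: labor force = 70,859 + 6,294 = 77,153; u = 6,294/77,153 = 8.16%.
Change = 8.16% − 7.36% = +0.80 pp.

The unemployment rate changed by +0.80 percentage points.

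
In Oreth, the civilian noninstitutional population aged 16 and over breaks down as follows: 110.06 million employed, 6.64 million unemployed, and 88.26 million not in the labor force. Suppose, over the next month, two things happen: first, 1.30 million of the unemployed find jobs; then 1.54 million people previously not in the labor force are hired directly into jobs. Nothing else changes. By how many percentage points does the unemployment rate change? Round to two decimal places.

Initially, labor force = 110.06 + 6.64 = 116.70 million, so u = 6.64/116.70 = 5.69%.
After the first change, unemployed falls and employed rises by 1.30; labor force unchanged → E = 111.36, U = 5.34, labor force = 116.70 million.
After the second change, employed and labor force both rise by 1.54; unemployed unchanged → E = 112.90, U = 5.34, labor force = 118.24 million.
New unemployment rate = 5.34 / 118.24 = 4.52%.
Change = 4.52% − 5.69% = −1.17 percentage points.

The unemployment rate changes by −1.17 percentage points.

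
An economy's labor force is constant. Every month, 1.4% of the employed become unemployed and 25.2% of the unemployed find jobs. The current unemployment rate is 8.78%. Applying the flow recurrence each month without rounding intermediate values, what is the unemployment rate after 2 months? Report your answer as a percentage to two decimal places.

With a fixed labor force, u_{t+1} = u_t + s·(1−u_t) − f·u_t = u_t·(1−s−f) + s.
Here 1−s−f = 0.734 and s = 0.014.
u_1 = 0.087800 × 0.734 + 0.014 = 0.078445.
u_2 = 0.078445 × 0.734 + 0.014 = 0.071579.

Unemployment rate after two months ≈ 7.16%.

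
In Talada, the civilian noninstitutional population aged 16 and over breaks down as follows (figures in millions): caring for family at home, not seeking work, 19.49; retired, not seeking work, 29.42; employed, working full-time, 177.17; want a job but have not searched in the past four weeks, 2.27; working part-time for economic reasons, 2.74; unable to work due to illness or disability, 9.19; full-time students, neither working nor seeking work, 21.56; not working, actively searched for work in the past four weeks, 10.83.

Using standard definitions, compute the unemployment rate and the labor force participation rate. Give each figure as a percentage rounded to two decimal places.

Employed = 177.17 + 2.74 = 179.91 million (anyone who worked, including part-time for economic reasons, counts as employed).
Unemployed = 10.83 million.
Labor force = 179.91 + 10.83 = 190.74 million.
Not in labor force = 19.49 + 29.42 + 2.27 + 9.19 + 21.56 = 81.93 million (those not working and not actively searching are outside the labor force — including those who want a job but have given up searching).
Civilian working-age population = 190.74 + 81.93 = 272.67 million.
Unemployment rate = 10.83 / 190.74 = 5.68%.
Labor force participation rate = 190.74 / 272.67 = 69.95%.

Unemployment rate ≈ 5.68%; labor force participation rate ≈ 69.95%.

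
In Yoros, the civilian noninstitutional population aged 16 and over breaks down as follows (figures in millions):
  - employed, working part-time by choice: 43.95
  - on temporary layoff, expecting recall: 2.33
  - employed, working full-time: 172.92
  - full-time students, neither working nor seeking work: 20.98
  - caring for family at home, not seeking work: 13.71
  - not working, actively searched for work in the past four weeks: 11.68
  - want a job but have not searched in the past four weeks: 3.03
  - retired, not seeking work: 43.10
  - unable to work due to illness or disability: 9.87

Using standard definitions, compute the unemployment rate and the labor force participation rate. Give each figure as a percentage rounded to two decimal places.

Unemployment rate ≈ 6.07%; labor force participation rate ≈ 71.80%.

Employed = 43.95 + 172.92 = 216.87 million.
Unemployed = 2.33 + 11.68 = 14.01 million (jobless and actively searching, or on temporary layoff).
Labor force = 216.87 + 14.01 = 230.88 million.
Not in labor force = 20.98 + 13.71 + 3.03 + 43.10 + 9.87 = 90.69 million (those not working and not actively searching are outside the labor force — including those who want a job but have given up searching).
Civilian working-age population = 230.88 + 90.69 = 321.57 million.
Unemployment rate = 14.01 / 230.88 = 6.07%.
Labor force participation rate = 230.88 / 321.57 = 71.80%.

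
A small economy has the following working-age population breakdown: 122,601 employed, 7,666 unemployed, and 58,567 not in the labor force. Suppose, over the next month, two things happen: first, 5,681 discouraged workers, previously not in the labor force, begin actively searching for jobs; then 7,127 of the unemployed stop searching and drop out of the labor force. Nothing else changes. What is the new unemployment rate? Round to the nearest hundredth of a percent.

New unemployment rate ≈ 4.83%.

Initially, labor force = 122,601 + 7,666 = 130,267, so u = 7,666/130,267 = 5.88%.
After the first change, unemployed and labor force both rise by 5,681 → E = 122,601, U = 13,347, labor force = 135,948.
After the second change, unemployed and labor force both fall by 7,127 → E = 122,601, U = 6,220, labor force = 128,821.
New unemployment rate = 6,220 / 128,821 = 4.83%.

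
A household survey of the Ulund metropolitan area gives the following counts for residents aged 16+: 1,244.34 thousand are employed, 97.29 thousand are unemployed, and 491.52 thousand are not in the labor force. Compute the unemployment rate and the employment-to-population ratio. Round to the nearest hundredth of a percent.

Labor force = employed + unemployed = 1,244.34 + 97.29 = 1,341.63 thousand.
Working-age population = 1,341.63 + 491.52 = 1,833.15 thousand.
Unemployment rate = 97.29 / 1,341.63 = 7.25%.
Employment-population ratio = 1,244.34 / 1,833.15 = 67.88%.

Unemployment rate ≈ 7.25%; employment-population ratio ≈ 67.88%.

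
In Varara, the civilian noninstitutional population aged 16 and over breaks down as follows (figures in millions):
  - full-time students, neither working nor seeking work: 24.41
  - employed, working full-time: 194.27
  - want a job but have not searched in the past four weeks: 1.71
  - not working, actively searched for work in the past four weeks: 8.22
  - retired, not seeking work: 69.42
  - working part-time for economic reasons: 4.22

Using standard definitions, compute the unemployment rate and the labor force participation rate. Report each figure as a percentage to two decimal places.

Employed = 194.27 + 4.22 = 198.49 million (anyone who worked, including part-time for economic reasons, counts as employed).
Unemployed = 8.22 million.
Labor force = 198.49 + 8.22 = 206.71 million.
Not in labor force = 24.41 + 1.71 + 69.42 = 95.54 million (those not working and not actively searching are outside the labor force — including those who want a job but have given up searching).
Civilian working-age population = 206.71 + 95.54 = 302.25 million.
Unemployment rate = 8.22 / 206.71 = 3.98%.
Labor force participation rate = 206.71 / 302.25 = 68.39%.

Unemployment rate ≈ 3.98%; labor force participation rate ≈ 68.39%.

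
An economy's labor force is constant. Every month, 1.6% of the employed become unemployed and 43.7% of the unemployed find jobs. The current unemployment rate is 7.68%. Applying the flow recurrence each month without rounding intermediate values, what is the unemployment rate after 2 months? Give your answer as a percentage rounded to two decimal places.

With a fixed labor force, u_{t+1} = u_t + s·(1−u_t) − f·u_t = u_t·(1−s−f) + s.
Here 1−s−f = 0.547 and s = 0.016.
u_1 = 0.076800 × 0.547 + 0.016 = 0.058010.
u_2 = 0.058010 × 0.547 + 0.016 = 0.047731.

Unemployment rate after two months ≈ 4.77%.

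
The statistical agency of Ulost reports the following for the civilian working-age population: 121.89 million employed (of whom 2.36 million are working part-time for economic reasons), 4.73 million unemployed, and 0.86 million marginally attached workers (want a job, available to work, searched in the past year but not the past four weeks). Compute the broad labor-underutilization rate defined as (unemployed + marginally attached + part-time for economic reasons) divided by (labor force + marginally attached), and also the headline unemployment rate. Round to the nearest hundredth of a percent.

Labor force = 121.89 + 4.73 = 126.62 million.
Numerator = 4.73 + 0.86 + 2.36 = 7.95 million.
Denominator = 126.62 + 0.86 = 127.48 million.
Broad rate = 7.95 / 127.48 = 6.24%.
Headline unemployment rate = 4.73 / 126.62 = 3.74%.

Broad underutilization rate ≈ 6.24%; headline unemployment rate ≈ 3.74%.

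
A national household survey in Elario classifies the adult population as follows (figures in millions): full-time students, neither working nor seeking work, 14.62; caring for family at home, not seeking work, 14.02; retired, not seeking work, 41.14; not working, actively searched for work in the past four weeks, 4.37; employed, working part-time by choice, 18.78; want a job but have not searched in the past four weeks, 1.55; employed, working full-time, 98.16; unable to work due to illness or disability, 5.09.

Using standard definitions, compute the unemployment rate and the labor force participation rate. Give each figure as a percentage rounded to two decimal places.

Unemployment rate ≈ 3.60%; labor force participation rate ≈ 61.35%.

Employed = 18.78 + 98.16 = 116.94 million.
Unemployed = 4.37 million.
Labor force = 116.94 + 4.37 = 121.31 million.
Not in labor force = 14.62 + 14.02 + 41.14 + 1.55 + 5.09 = 76.42 million (those not working and not actively searching are outside the labor force — including those who want a job but have given up searching).
Civilian working-age population = 121.31 + 76.42 = 197.73 million.
Unemployment rate = 4.37 / 121.31 = 3.60%.
Labor force participation rate = 121.31 / 197.73 = 61.35%.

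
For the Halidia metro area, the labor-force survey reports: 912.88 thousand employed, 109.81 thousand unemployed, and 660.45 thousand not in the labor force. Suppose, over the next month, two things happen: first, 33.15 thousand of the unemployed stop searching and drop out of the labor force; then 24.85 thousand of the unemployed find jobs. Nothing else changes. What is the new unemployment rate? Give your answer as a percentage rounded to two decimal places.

New unemployment rate ≈ 5.24%.

Initially, labor force = 912.88 + 109.81 = 1,022.69 thousand, so u = 109.81/1,022.69 = 10.74%.
After the first change, unemployed and labor force both fall by 33.15 → E = 912.88, U = 76.66, labor force = 989.54 thousand.
After the second change, unemployed falls and employed rises by 24.85; labor force unchanged → E = 937.73, U = 51.81, labor force = 989.54 thousand.
New unemployment rate = 51.81 / 989.54 = 5.24%.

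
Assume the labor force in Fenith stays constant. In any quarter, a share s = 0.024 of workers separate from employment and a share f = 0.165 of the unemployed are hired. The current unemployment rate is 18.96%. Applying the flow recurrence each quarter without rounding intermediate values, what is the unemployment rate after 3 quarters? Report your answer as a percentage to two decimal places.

Unemployment rate after three quarters ≈ 16.04%.

With a fixed labor force, u_{t+1} = u_t + s·(1−u_t) − f·u_t = u_t·(1−s−f) + s.
Here 1−s−f = 0.811 and s = 0.024.
u_1 = 0.189600 × 0.811 + 0.024 = 0.177766.
u_2 = 0.177766 × 0.811 + 0.024 = 0.168168.
u_3 = 0.168168 × 0.811 + 0.024 = 0.160384.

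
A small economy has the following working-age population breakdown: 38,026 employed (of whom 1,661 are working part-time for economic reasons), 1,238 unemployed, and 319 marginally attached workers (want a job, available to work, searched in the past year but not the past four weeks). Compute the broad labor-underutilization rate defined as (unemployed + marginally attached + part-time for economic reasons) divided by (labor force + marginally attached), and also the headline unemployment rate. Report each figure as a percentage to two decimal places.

Labor force = 38,026 + 1,238 = 39,264.
Numerator = 1,238 + 319 + 1,661 = 3,218.
Denominator = 39,264 + 319 = 39,583.
Broad rate = 3,218 / 39,583 = 8.13%.
Headline unemployment rate = 1,238 / 39,264 = 3.15%.

Broad underutilization rate ≈ 8.13%; headline unemployment rate ≈ 3.15%.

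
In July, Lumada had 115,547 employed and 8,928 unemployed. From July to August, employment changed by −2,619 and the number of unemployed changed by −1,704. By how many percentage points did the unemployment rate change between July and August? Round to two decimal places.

July: labor force = 115,547 + 8,928 = 124,475; u = 8,928/124,475 = 7.17%.
August: labor force = 112,928 + 7,224 = 120,152; u = 7,224/120,152 = 6.01%.
Change = 6.01% − 7.17% = −1.16 pp.

The unemployment rate changed by −1.16 percentage points.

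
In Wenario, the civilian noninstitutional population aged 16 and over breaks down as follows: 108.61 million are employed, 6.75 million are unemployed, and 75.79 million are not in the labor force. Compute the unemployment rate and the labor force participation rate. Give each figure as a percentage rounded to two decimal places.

Unemployment rate ≈ 5.85%; labor force participation rate ≈ 60.35%.

Labor force = employed + unemployed = 108.61 + 6.75 = 115.36 million.
Working-age population = 115.36 + 75.79 = 191.15 million.
Unemployment rate = 6.75 / 115.36 = 5.85%.
Labor force participation rate = 115.36 / 191.15 = 60.35%.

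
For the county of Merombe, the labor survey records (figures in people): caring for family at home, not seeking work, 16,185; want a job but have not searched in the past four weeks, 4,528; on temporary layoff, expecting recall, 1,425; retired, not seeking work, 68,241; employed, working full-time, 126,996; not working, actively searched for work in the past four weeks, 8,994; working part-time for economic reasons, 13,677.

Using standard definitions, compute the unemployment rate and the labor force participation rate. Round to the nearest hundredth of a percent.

Employed = 126,996 + 13,677 = 140,673 (anyone who worked, including part-time for economic reasons, counts as employed).
Unemployed = 1,425 + 8,994 = 10,419 (jobless and actively searching, or on temporary layoff).
Labor force = 140,673 + 10,419 = 151,092.
Not in labor force = 16,185 + 4,528 + 68,241 = 88,954 (those not working and not actively searching are outside the labor force — including those who want a job but have given up searching).
Civilian working-age population = 151,092 + 88,954 = 240,046.
Unemployment rate = 10,419 / 151,092 = 6.90%.
Labor force participation rate = 151,092 / 240,046 = 62.94%.

Unemployment rate ≈ 6.90%; labor force participation rate ≈ 62.94%.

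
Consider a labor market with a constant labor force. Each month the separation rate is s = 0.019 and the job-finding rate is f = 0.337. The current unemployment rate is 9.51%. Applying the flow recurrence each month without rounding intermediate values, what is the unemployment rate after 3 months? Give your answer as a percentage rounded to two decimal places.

With a fixed labor force, u_{t+1} = u_t + s·(1−u_t) − f·u_t = u_t·(1−s−f) + s.
Here 1−s−f = 0.644 and s = 0.019.
u_1 = 0.095100 × 0.644 + 0.019 = 0.080244.
u_2 = 0.080244 × 0.644 + 0.019 = 0.070677.
u_3 = 0.070677 × 0.644 + 0.019 = 0.064516.

Unemployment rate after three months ≈ 6.45%.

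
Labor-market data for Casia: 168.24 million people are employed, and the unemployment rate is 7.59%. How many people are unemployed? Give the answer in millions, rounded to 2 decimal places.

Let U be the number unemployed. The labor force is E + U, and U/(E+U) = 0.0759.
So U = 0.0759 × 168.24 / (1 − 0.0759) = 12.7694 / 0.9241 ≈ 13.82 million.

About 13.82 million are unemployed.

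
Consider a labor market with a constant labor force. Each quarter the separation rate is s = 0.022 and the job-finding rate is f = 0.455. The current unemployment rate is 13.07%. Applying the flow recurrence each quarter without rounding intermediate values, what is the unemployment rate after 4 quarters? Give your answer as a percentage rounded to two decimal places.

With a fixed labor force, u_{t+1} = u_t + s·(1−u_t) − f·u_t = u_t·(1−s−f) + s.
Here 1−s−f = 0.523 and s = 0.022.
u_1 = 0.130700 × 0.523 + 0.022 = 0.090356.
u_2 = 0.090356 × 0.523 + 0.022 = 0.069256.
u_3 = 0.069256 × 0.523 + 0.022 = 0.058221.
u_4 = 0.058221 × 0.523 + 0.022 = 0.052450.

Unemployment rate after four quarters ≈ 5.24%.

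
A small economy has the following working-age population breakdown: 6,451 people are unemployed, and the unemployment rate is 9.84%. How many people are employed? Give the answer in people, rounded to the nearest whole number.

About 59,108 are employed.

Labor force = U / u = 6,451 / 0.0984 ≈ 65,559.
Employed = labor force − unemployed = 65,559 − 6,451 = 59,108.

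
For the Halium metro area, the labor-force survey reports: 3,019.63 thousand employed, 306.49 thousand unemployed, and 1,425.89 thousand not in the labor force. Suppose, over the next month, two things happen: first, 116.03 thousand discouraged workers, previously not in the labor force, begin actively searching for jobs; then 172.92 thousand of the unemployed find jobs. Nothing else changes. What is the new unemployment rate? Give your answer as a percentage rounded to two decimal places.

New unemployment rate ≈ 7.25%.

Initially, labor force = 3,019.63 + 306.49 = 3,326.12 thousand, so u = 306.49/3,326.12 = 9.21%.
After the first change, unemployed and labor force both rise by 116.03 → E = 3,019.63, U = 422.52, labor force = 3,442.15 thousand.
After the second change, unemployed falls and employed rises by 172.92; labor force unchanged → E = 3,192.55, U = 249.60, labor force = 3,442.15 thousand.
New unemployment rate = 249.60 / 3,442.15 = 7.25%.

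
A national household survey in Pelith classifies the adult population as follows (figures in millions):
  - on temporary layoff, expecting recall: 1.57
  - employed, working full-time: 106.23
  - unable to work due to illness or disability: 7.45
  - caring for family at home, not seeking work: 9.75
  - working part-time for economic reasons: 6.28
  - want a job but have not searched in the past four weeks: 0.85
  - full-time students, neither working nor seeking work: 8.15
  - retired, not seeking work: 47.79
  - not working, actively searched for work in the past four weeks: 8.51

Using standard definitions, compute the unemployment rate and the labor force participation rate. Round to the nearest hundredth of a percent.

Unemployment rate ≈ 8.22%; labor force participation rate ≈ 62.36%.

Employed = 106.23 + 6.28 = 112.51 million (anyone who worked, including part-time for economic reasons, counts as employed).
Unemployed = 1.57 + 8.51 = 10.08 million (jobless and actively searching, or on temporary layoff).
Labor force = 112.51 + 10.08 = 122.59 million.
Not in labor force = 7.45 + 9.75 + 0.85 + 8.15 + 47.79 = 73.99 million (those not working and not actively searching are outside the labor force — including those who want a job but have given up searching).
Civilian working-age population = 122.59 + 73.99 = 196.58 million.
Unemployment rate = 10.08 / 122.59 = 8.22%.
Labor force participation rate = 122.59 / 196.58 = 62.36%.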